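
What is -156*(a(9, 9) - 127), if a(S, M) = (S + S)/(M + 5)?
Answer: 137280/7 ≈ 19611.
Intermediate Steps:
a(S, M) = 2*S/(5 + M) (a(S, M) = (2*S)/(5 + M) = 2*S/(5 + M))
-156*(a(9, 9) - 127) = -156*(2*9/(5 + 9) - 127) = -156*(2*9/14 - 127) = -156*(2*9*(1/14) - 127) = -156*(9/7 - 127) = -156*(-880/7) = 137280/7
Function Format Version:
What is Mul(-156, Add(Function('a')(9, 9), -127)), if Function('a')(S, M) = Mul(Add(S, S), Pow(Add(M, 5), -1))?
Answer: Rational(137280, 7) ≈ 19611.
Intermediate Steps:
Function('a')(S, M) = Mul(2, S, Pow(Add(5, M), -1)) (Function('a')(S, M) = Mul(Mul(2, S), Pow(Add(5, M), -1)) = Mul(2, S, Pow(Add(5, M), -1)))
Mul(-156, Add(Function('a')(9, 9), -127)) = Mul(-156, Add(Mul(2, 9, Pow(Add(5, 9), -1)), -127)) = Mul(-156, Add(Mul(2, 9, Pow(14, -1)), -127)) = Mul(-156, Add(Mul(2, 9, Rational(1, 14)), -127)) = Mul(-156, Add(Rational(9, 7), -127)) = Mul(-156, Rational(-880, 7)) = Rational(137280, 7)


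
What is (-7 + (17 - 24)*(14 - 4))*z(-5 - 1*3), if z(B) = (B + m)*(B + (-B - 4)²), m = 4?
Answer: 2464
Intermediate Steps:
z(B) = (4 + B)*(B + (-4 - B)²) (z(B) = (B + 4)*(B + (-B - 4)²) = (4 + B)*(B + (-4 - B)²))
(-7 + (17 - 24)*(14 - 4))*z(-5 - 1*3) = (-7 + (17 - 24)*(14 - 4))*(64 + (-5 - 1*3)³ + 13*(-5 - 1*3)² + 52*(-5 - 1*3)) = (-7 - 7*10)*(64 + (-5 - 3)³ + 13*(-5 - 3)² + 52*(-5 - 3)) = (-7 - 70)*(64 + (-8)³ + 13*(-8)² + 52*(-8)) = -77*(64 - 512 + 13*64 - 416) = -77*(64 - 512 + 832 - 416) = -77*(-32) = 2464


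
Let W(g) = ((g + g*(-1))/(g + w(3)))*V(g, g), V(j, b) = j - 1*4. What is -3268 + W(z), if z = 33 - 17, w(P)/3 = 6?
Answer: -3268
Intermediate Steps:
w(P) = 18 (w(P) = 3*6 = 18)
z = 16
V(j, b) = -4 + j (V(j, b) = j - 4 = -4 + j)
W(g) = 0 (W(g) = ((g + g*(-1))/(g + 18))*(-4 + g) = ((g - g)/(18 + g))*(-4 + g) = (0/(18 + g))*(-4 + g) = 0*(-4 + g) = 0)
-3268 + W(z) = -3268 + 0 = -3268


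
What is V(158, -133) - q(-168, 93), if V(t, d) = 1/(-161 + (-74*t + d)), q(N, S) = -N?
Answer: -2013649/11986 ≈ -168.00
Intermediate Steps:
V(t, d) = 1/(-161 + d - 74*t) (V(t, d) = 1/(-161 + (d - 74*t)) = 1/(-161 + d - 74*t))
V(158, -133) - q(-168, 93) = -1/(161 - 1*(-133) + 74*158) - (-1)*(-168) = -1/(161 + 133 + 11692) - 1*168 = -1/11986 - 168 = -2013649/11986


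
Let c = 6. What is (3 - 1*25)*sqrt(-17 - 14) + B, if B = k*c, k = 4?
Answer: 24 - 22*I*sqrt(31) ≈ 24.0 - 122.49*I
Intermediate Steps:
B = 24 (B = 4*6 = 24)
(3 - 1*25)*sqrt(-17 - 14) + B = (3 - 1*25)*sqrt(-17 - 14) + 24 = (3 - 25)*sqrt(-31) + 24 = -22*I*sqrt(31) + 24 = 24 - 22*I*sqrt(31)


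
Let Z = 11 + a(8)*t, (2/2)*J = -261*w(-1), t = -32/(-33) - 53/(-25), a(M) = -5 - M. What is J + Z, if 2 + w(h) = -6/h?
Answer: -885362/825 ≈ -1073.2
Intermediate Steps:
w(h) = -2 - 6/h
t = 2549/825 (t = -32*(-1/33) - 53*(-1/25) = 32/33 + 53/25 = 2549/825 ≈ 3.0897)
J = -1044 (J = -261*(-2 - 6/(-1)) = -261*(-2 - 6*(-1)) = -261*(-2 + 6) = -261*4 = -1044)
Z = -24062/825 (Z = 11 + (-5 - 1*8)*(2549/825) = 11 + (-5 - 8)*(2549/825) = 11 - 13*2549/825 = 11 - 33137/825 = -24062/825 ≈ -29.166)
J + Z = -1044 - 24062/825 = -885362/825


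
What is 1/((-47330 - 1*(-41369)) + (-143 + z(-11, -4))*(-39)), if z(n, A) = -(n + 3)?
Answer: -1/696 ≈ -0.0014368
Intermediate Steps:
z(n, A) = -3 - n (z(n, A) = -(3 + n) = -3 - n)
1/((-47330 - 1*(-41369)) + (-143 + z(-11, -4))*(-39)) = 1/((-47330 - 1*(-41369)) + (-143 + (-3 - 1*(-11)))*(-39)) = 1/((-47330 + 41369) + (-143 + (-3 + 11))*(-39)) = 1/(-5961 + (-143 + 8)*(-39)) = 1/(-5961 - 135*(-39)) = 1/(-5961 + 5265) = 1/(-696) = -1/696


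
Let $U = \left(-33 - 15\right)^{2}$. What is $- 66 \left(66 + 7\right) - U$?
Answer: $-7122$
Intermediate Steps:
$U = 2304$ ($U = \left(-33 - 15\right)^{2} = \left(-48\right)^{2} = 2304$)
$- 66 \left(66 + 7\right) - U = - 66 \left(66 + 7\right) - 2304 = \left(-66\right) 73 - 2304 = -4818 - 2304 = -7122$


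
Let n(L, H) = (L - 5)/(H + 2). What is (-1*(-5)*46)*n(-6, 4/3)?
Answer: -759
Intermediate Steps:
n(L, H) = (-5 + L)/(2 + H)
(-1*(-5)*46)*n(-6, 4/3) = (-1*(-5)*46)*((-5 - 6)/(2 + 4/3)) = (5*46)*(-11/(2 + 4*(⅓))) = 230*(-11/(2 + 4/3)) = 230*(-11/(10/3)) = 230*((3/10)*(-11)) = 230*(-33/10) = -759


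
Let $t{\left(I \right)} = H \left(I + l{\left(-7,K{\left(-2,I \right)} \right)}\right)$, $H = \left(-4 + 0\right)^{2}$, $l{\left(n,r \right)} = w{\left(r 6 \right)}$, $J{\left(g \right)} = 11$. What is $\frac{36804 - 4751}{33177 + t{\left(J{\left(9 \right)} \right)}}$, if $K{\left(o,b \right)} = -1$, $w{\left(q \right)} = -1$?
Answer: $\frac{32053}{33337} \approx 0.96148$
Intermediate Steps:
$l{\left(n,r \right)} = -1$
$H = 16$ ($H = \left(-4\right)^{2} = 16$)
$t{\left(I \right)} = -16 + 16 I$ ($t{\left(I \right)} = 16 \left(I - 1\right) = 16 \left(-1 + I\right) = -16 + 16 I$)
$\frac{36804 - 4751}{33177 + t{\left(J{\left(9 \right)} \right)}} = \frac{36804 - 4751}{33177 + \left(-16 + 16 \cdot 11\right)} = \frac{32053}{33177 + \left(-16 + 176\right)} = \frac{32053}{33177 + 160} = \frac{32053}{33337}$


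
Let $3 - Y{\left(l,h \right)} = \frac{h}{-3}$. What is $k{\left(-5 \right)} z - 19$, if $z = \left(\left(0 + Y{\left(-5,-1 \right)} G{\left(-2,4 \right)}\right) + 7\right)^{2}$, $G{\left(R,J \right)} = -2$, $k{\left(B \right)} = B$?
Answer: $- \frac{296}{9} \approx -32.889$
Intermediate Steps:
$Y{\left(l,h \right)} = 3 + \frac{h}{3}$ ($Y{\left(l,h \right)} = 3 - \frac{h}{-3} = 3 - h \left(- \frac{1}{3}\right) = 3 - - \frac{h}{3} = 3 + \frac{h}{3}$)
$z = \frac{25}{9}$ ($z = \left(\left(0 + \left(3 + \frac{1}{3} \left(-1\right)\right) \left(-2\right)\right) + 7\right)^{2} = \left(\left(0 + \left(3 - \frac{1}{3}\right) \left(-2\right)\right) + 7\right)^{2} = \left(\left(0 + \frac{8}{3} \left(-2\right)\right) + 7\right)^{2} = \left(\left(0 - \frac{16}{3}\right) + 7\right)^{2} = \left(- \frac{16}{3} + 7\right)^{2} = \left(\frac{5}{3}\right)^{2} = \frac{25}{9} \approx 2.7778$)
$k{\left(-5 \right)} z - 19 = \left(-5\right) \frac{25}{9} - 19 = - \frac{125}{9} - 19 = - \frac{296}{9}$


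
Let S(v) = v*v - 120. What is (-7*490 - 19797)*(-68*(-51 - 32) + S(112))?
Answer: -419665436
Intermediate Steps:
S(v) = -120 + v² (S(v) = v² - 120 = -120 + v²)
(-7*490 - 19797)*(-68*(-51 - 32) + S(112)) = (-7*490 - 19797)*(-68*(-51 - 32) + (-120 + 112²)) = (-3430 - 19797)*(-68*(-83) + (-120 + 12544)) = -23227*(5644 + 12424) = -23227*18068 = -419665436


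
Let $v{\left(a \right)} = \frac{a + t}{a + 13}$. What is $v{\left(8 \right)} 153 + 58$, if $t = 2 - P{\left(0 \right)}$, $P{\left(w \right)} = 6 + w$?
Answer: $\frac{610}{7} \approx 87.143$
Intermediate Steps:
$t = -4$ ($t = 2 - \left(6 + 0\right) = 2 - 6 = -4$)
$v{\left(a \right)} = \frac{-4 + a}{13 + a}$ ($v{\left(a \right)} = \frac{a - 4}{a + 13} = \frac{-4 + a}{13 + a}$)
$v{\left(8 \right)} 153 + 58 = \frac{-4 + 8}{13 + 8} \cdot 153 + 58 = \frac{1}{21} \cdot 4 \cdot 153 + 58 = \frac{4}{21} \cdot 153 + 58 = \frac{204}{7} + 58 = \frac{610}{7}$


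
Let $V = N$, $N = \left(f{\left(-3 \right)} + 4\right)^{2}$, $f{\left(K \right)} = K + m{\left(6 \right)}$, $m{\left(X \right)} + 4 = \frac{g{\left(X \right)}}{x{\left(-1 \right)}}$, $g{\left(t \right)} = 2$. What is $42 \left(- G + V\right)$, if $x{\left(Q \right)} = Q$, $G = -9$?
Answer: $1428$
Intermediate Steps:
$m{\left(X \right)} = -6$ ($m{\left(X \right)} = -4 + \frac{2}{-1} = -4 + 2 \left(-1\right) = -4 - 2 = -6$)
$f{\left(K \right)} = -6 + K$ ($f{\left(K \right)} = K - 6 = -6 + K$)
$N = 25$ ($N = \left(\left(-6 - 3\right) + 4\right)^{2} = \left(-9 + 4\right)^{2} = \left(-5\right)^{2} = 25$)
$V = 25$
$42 \left(- G + V\right) = 42 \left(\left(-1\right) \left(-9\right) + 25\right) = 42 \left(9 + 25\right) = 42 \cdot 34 = 1428$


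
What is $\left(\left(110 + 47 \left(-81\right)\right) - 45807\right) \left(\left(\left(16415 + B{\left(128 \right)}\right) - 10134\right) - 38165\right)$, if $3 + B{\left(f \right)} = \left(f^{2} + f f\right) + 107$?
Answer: $-48909952$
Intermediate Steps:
$B{\left(f \right)} = 104 + 2 f^{2}$ ($B{\left(f \right)} = -3 + \left(\left(f^{2} + f f\right) + 107\right) = -3 + \left(\left(f^{2} + f^{2}\right) + 107\right) = -3 + \left(2 f^{2} + 107\right) = -3 + \left(107 + 2 f^{2}\right) = 104 + 2 f^{2}$)
$\left(\left(110 + 47 \left(-81\right)\right) - 45807\right) \left(\left(\left(16415 + B{\left(128 \right)}\right) - 10134\right) - 38165\right) = \left(\left(110 + 47 \left(-81\right)\right) - 45807\right) \left(\left(\left(16415 + \left(104 + 2 \cdot 128^{2}\right)\right) - 10134\right) - 38165\right) = \left(\left(110 - 3807\right) - 45807\right) \left(\left(\left(16415 + \left(104 + 2 \cdot 16384\right)\right) - 10134\right) - 38165\right) = \left(-3697 - 45807\right) \left(\left(\left(16415 + \left(104 + 32768\right)\right) - 10134\right) - 38165\right) = - 49504 \left(\left(\left(16415 + 32872\right) - 10134\right) - 38165\right) = - 49504 \left(\left(49287 - 10134\right) - 38165\right) = - 49504 \left(39153 - 38165\right) = \left(-49504\right) 988 = -48909952$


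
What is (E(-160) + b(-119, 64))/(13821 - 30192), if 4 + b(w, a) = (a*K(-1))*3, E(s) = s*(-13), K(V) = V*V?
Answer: -252/1819 ≈ -0.13854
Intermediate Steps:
K(V) = V²
E(s) = -13*s
b(w, a) = -4 + 3*a (b(w, a) = -4 + (a*(-1)²)*3 = -4 + (a*1)*3 = -4 + a*3 = -4 + 3*a)
(E(-160) + b(-119, 64))/(13821 - 30192) = (-13*(-160) + (-4 + 3*64))/(13821 - 30192) = (2080 + (-4 + 192))/(-16371) = (2080 + 188)*(-1/16371) = 2268*(-1/16371) = -252/1819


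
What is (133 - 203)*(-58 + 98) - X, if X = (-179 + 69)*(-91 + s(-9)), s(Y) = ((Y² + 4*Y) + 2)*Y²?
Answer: 405960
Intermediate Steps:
s(Y) = Y²*(2 + Y² + 4*Y) (s(Y) = (2 + Y² + 4*Y)*Y² = Y²*(2 + Y² + 4*Y))
X = -408760 (X = (-179 + 69)*(-91 + (-9)²*(2 + (-9)² + 4*(-9))) = -110*(-91 + 81*(2 + 81 - 36)) = -110*(-91 + 81*47) = -110*(-91 + 3807) = -110*3716 = -408760)
(133 - 203)*(-58 + 98) - X = (133 - 203)*(-58 + 98) - 1*(-408760) = -70*40 + 408760 = -2800 + 408760 = 405960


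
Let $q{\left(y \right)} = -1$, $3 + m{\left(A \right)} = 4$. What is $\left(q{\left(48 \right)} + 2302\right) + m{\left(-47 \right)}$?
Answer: $2302$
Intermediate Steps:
$m{\left(A \right)} = 1$ ($m{\left(A \right)} = -3 + 4 = 1$)
$\left(q{\left(48 \right)} + 2302\right) + m{\left(-47 \right)} = \left(-1 + 2302\right) + 1 = 2301 + 1 = 2302$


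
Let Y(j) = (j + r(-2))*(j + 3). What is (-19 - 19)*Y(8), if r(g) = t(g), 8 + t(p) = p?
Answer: 836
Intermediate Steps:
t(p) = -8 + p
r(g) = -8 + g
Y(j) = (-10 + j)*(3 + j) (Y(j) = (j + (-8 - 2))*(j + 3) = (j - 10)*(3 + j) = (-10 + j)*(3 + j))
(-19 - 19)*Y(8) = (-19 - 19)*(-30 + 8**2 - 7*8) = -38*(-30 + 64 - 56) = -38*(-22) = 836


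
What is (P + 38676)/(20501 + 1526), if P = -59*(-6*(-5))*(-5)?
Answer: 47526/22027 ≈ 2.1576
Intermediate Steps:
P = 8850 (P = -1770*(-5) = -59*(-150) = 8850)
(P + 38676)/(20501 + 1526) = (8850 + 38676)/(20501 + 1526) = 47526/22027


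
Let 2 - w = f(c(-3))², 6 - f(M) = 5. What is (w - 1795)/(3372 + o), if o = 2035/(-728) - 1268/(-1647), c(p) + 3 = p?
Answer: -2151034704/4040653411 ≈ -0.53235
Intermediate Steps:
c(p) = -3 + p
o = -2428541/1199016 (o = 2035*(-1/728) - 1268*(-1/1647) = -2035/728 + 1268/1647 = -2428541/1199016 ≈ -2.0254)
f(M) = 1 (f(M) = 6 - 1*5 = 6 - 5 = 1)
w = 1 (w = 2 - 1*1² = 2 - 1*1 = 2 - 1 = 1)
(w - 1795)/(3372 + o) = (1 - 1795)/(3372 - 2428541/1199016) = -1794/4040653411/1199016 = -1794*1199016/4040653411 = -2151034704/4040653411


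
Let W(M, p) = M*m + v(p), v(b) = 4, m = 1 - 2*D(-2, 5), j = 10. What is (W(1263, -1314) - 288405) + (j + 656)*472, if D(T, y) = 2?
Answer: 22162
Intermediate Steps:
m = -3 (m = 1 - 2*2 = 1 - 4 = -3)
W(M, p) = 4 - 3*M (W(M, p) = M*(-3) + 4 = -3*M + 4 = 4 - 3*M)
(W(1263, -1314) - 288405) + (j + 656)*472 = ((4 - 3*1263) - 288405) + (10 + 656)*472 = ((4 - 3789) - 288405) + 666*472 = (-3785 - 288405) + 314352 = -292190 + 314352 = 22162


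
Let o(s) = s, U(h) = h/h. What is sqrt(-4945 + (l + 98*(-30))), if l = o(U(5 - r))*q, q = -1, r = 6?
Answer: I*sqrt(7886) ≈ 88.803*I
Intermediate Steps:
U(h) = 1
l = -1 (l = 1*(-1) = -1)
sqrt(-4945 + (l + 98*(-30))) = sqrt(-4945 + (-1 + 98*(-30))) = sqrt(-4945 + (-1 - 2940)) = sqrt(-4945 - 2941) = sqrt(-7886) = I*sqrt(7886)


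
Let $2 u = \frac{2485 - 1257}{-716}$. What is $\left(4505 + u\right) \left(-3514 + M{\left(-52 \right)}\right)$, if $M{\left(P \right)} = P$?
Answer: $- \frac{2875057189}{179} \approx -1.6062 \cdot 10^{7}$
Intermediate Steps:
$u = - \frac{307}{358}$ ($u = \frac{\left(2485 - 1257\right) \frac{1}{-716}}{2} = \frac{\left(2485 - 1257\right) \left(- \frac{1}{716}\right)}{2} = \frac{1228 \left(- \frac{1}{716}\right)}{2} = \frac{1}{2} \left(- \frac{307}{179}\right) = - \frac{307}{358} \approx -0.85754$)
$\left(4505 + u\right) \left(-3514 + M{\left(-52 \right)}\right) = \left(4505 - \frac{307}{358}\right) \left(-3514 - 52\right) = \frac{1612483}{358} \left(-3566\right) = - \frac{2875057189}{179}$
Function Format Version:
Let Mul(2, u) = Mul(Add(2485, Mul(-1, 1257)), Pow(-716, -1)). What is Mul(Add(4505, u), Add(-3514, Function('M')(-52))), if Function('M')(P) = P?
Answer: Rational(-2875057189, 179) ≈ -1.6062e+7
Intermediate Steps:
u = Rational(-307, 358) (u = Mul(Rational(1, 2), Mul(Add(2485, Mul(-1, 1257)), Pow(-716, -1))) = Mul(Rational(1, 2), Mul(Add(2485, -1257), Rational(-1, 716))) = Mul(Rational(1, 2), Mul(1228, Rational(-1, 716))) = Mul(Rational(1, 2), Rational(-307, 179)) = Rational(-307, 358) ≈ -0.85754)
Mul(Add(4505, u), Add(-3514, Function('M')(-52))) = Mul(Add(4505, Rational(-307, 358)), Add(-3514, -52)) = Mul(Rational(1612483, 358), -3566) = Rational(-2875057189, 179)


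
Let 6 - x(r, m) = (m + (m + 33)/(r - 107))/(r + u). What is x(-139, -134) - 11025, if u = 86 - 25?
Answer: -211465435/19188 ≈ -11021.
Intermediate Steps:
u = 61
x(r, m) = 6 - (m + (33 + m)/(-107 + r))/(61 + r) (x(r, m) = 6 - (m + (m + 33)/(r - 107))/(r + 61) = 6 - (m + (33 + m)/(-107 + r))/(61 + r))
x(-139, -134) - 11025 = (-39195 - 276*(-139) + 6*(-139)² + 106*(-134) - 1*(-134)*(-139))/(-6527 + (-139)² - 46*(-139)) - 11025 = (-39195 + 38364 + 6*19321 - 14204 - 18626)/(-6527 + 19321 + 6394) - 11025 = (-39195 + 38364 + 115926 - 14204 - 18626)/19188 - 11025 = (1/19188)*82265 - 11025 = 82265/19188 - 11025 = -211465435/19188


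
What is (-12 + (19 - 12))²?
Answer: 25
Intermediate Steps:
(-12 + (19 - 12))² = (-12 + 7)² = (-5)² = 25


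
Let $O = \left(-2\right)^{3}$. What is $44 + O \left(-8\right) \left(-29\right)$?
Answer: $-1812$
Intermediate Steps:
$O = -8$
$44 + O \left(-8\right) \left(-29\right) = 44 + \left(-8\right) \left(-8\right) \left(-29\right) = 44 + 64 \left(-29\right) = 44 - 1856 = -1812$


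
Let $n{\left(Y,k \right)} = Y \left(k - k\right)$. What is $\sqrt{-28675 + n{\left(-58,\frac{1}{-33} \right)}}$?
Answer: $5 i \sqrt{1147} \approx 169.34 i$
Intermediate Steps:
$n{\left(Y,k \right)} = 0$ ($n{\left(Y,k \right)} = Y 0 = 0$)
$\sqrt{-28675 + n{\left(-58,\frac{1}{-33} \right)}} = \sqrt{-28675 + 0} = \sqrt{-28675} = 5 i \sqrt{1147}$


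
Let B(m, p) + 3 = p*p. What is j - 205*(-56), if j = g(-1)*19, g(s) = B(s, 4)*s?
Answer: 11233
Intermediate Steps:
B(m, p) = -3 + p² (B(m, p) = -3 + p*p = -3 + p²)
g(s) = 13*s (g(s) = (-3 + 4²)*s = (-3 + 16)*s = 13*s)
j = -247 (j = (13*(-1))*19 = -13*19 = -247)
j - 205*(-56) = -247 - 205*(-56) = -247 + 11480 = 11233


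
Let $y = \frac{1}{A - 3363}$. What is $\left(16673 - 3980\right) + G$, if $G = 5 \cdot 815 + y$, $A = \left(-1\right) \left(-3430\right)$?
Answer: $\frac{1123457}{67} \approx 16768.0$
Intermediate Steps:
$A = 3430$
$y = \frac{1}{67}$ ($y = \frac{1}{3430 - 3363} = \frac{1}{67} \approx 0.014925$)
$G = \frac{273026}{67}$ ($G = 5 \cdot 815 + \frac{1}{67} = 4075 + \frac{1}{67} = \frac{273026}{67} \approx 4075.0$)
$\left(16673 - 3980\right) + G = \left(16673 - 3980\right) + \frac{273026}{67} = 12693 + \frac{273026}{67} = \frac{1123457}{67}$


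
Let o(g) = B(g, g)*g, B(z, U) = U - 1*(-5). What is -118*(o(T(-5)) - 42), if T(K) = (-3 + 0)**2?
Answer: -9912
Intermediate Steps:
B(z, U) = 5 + U (B(z, U) = U + 5 = 5 + U)
T(K) = 9 (T(K) = (-3)**2 = 9)
o(g) = g*(5 + g) (o(g) = (5 + g)*g = g*(5 + g))
-118*(o(T(-5)) - 42) = -118*(9*(5 + 9) - 42) = -118*(9*14 - 42) = -118*(126 - 42) = -118*84 = -9912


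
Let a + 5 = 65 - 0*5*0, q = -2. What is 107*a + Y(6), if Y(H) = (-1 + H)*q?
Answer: 6410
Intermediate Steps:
Y(H) = 2 - 2*H (Y(H) = (-1 + H)*(-2) = 2 - 2*H)
a = 60 (a = -5 + (65 - 0*5*0) = -5 + (65 - 0*0) = -5 + (65 - 1*0) = -5 + (65 + 0) = -5 + 65 = 60)
107*a + Y(6) = 107*60 + (2 - 2*6) = 6420 + (2 - 12) = 6420 - 10 = 6410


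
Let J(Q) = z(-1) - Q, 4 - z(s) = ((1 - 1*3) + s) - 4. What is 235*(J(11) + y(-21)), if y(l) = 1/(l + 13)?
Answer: -235/8 ≈ -29.375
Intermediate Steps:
z(s) = 10 - s (z(s) = 4 - (((1 - 1*3) + s) - 4) = 4 - (((1 - 3) + s) - 4) = 4 - ((-2 + s) - 4) = 4 - (-6 + s) = 4 + (6 - s) = 10 - s)
y(l) = 1/(13 + l)
J(Q) = 11 - Q (J(Q) = (10 - 1*(-1)) - Q = (10 + 1) - Q = 11 - Q)
235*(J(11) + y(-21)) = 235*((11 - 1*11) + 1/(13 - 21)) = 235*((11 - 11) + 1/(-8)) = 235*(0 - 1/8) = 235*(-1/8) = -235/8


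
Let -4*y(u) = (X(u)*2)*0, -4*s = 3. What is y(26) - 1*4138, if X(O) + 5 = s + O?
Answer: -4138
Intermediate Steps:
s = -3/4 (s = -1/4*3 = -3/4 ≈ -0.75000)
X(O) = -23/4 + O (X(O) = -5 + (-3/4 + O) = -23/4 + O)
y(u) = 0 (y(u) = -(-23/4 + u)*2*0/4 = -(-23/2 + 2*u)*0/4 = -1/4*0 = 0)
y(26) - 1*4138 = 0 - 1*4138 = 0 - 4138 = -4138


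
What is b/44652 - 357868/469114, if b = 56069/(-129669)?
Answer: -1036037466336025/1358080382956716 ≈ -0.76287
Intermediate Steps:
b = -56069/129669 (b = 56069*(-1/129669) = -56069/129669 ≈ -0.43240)
b/44652 - 357868/469114 = -56069/129669/44652 - 357868/469114 = -56069/129669*1/44652 - 357868*1/469114 = -56069/5789980188 - 178934/234557 = -1036037466336025/1358080382956716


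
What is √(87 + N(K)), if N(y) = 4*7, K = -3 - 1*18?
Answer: √115 ≈ 10.724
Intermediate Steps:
K = -21 (K = -3 - 18 = -21)
N(y) = 28
√(87 + N(K)) = √(87 + 28) = √115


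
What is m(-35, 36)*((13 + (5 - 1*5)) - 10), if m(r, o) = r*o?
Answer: -3780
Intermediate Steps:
m(r, o) = o*r
m(-35, 36)*((13 + (5 - 1*5)) - 10) = (36*(-35))*((13 + (5 - 1*5)) - 10) = -1260*((13 + (5 - 5)) - 10) = -1260*((13 + 0) - 10) = -1260*(13 - 10) = -1260*3 = -3780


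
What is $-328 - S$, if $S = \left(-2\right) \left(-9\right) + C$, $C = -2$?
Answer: $-344$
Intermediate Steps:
$S = 16$ ($S = \left(-2\right) \left(-9\right) - 2 = 18 - 2 = 16$)
$-328 - S = -328 - 16 = -344$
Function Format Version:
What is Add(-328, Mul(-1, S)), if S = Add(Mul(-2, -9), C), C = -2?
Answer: -344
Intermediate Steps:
S = 16 (S = Add(Mul(-2, -9), -2) = Add(18, -2) = 16)
Add(-328, Mul(-1, S)) = Add(-328, Mul(-1, 16)) = Add(-328, -16) = -344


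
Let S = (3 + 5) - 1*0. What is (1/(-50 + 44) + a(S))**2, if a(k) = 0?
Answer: 1/36 ≈ 0.027778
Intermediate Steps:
S = 8 (S = 8 + 0 = 8)
(1/(-50 + 44) + a(S))**2 = (1/(-50 + 44) + 0)**2 = (1/(-6) + 0)**2 = (-1/6 + 0)**2 = (-1/6)**2 = 1/36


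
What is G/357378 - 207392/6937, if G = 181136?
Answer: -743477528/25297257 ≈ -29.390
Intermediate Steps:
G/357378 - 207392/6937 = 181136/357378 - 207392/6937 = 181136*(1/357378) - 207392*1/6937 = 90568/178689 - 207392/6937 = -743477528/25297257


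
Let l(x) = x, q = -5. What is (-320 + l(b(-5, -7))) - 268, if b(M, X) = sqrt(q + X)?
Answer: -588 + 2*I*sqrt(3) ≈ -588.0 + 3.4641*I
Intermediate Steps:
b(M, X) = sqrt(-5 + X)
(-320 + l(b(-5, -7))) - 268 = (-320 + sqrt(-5 - 7)) - 268 = (-320 + sqrt(-12)) - 268 = (-320 + 2*I*sqrt(3)) - 268 = -588 + 2*I*sqrt(3)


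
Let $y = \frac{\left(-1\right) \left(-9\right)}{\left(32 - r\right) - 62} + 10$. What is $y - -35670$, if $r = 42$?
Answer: $\frac{285439}{8} \approx 35680.0$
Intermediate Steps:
$y = \frac{79}{8}$ ($y = \frac{\left(-1\right) \left(-9\right)}{\left(32 - 42\right) - 62} + 10 = \frac{1}{\left(32 - 42\right) - 62} \cdot 9 + 10 = \frac{1}{-10 - 62} \cdot 9 + 10 = \frac{1}{-72} \cdot 9 + 10 = \left(- \frac{1}{72}\right) 9 + 10 = - \frac{1}{8} + 10 = \frac{79}{8} \approx 9.875$)
$y - -35670 = \frac{79}{8} - -35670 = \frac{79}{8} + 35670 = \frac{285439}{8}$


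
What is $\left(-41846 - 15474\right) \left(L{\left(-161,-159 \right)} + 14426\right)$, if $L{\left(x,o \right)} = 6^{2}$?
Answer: $-828961840$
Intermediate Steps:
$L{\left(x,o \right)} = 36$
$\left(-41846 - 15474\right) \left(L{\left(-161,-159 \right)} + 14426\right) = \left(-41846 - 15474\right) \left(36 + 14426\right) = \left(-57320\right) 14462 = -828961840$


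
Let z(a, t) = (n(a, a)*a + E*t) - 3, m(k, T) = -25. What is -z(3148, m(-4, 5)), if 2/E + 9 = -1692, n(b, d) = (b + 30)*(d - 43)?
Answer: -52838993287067/1701 ≈ -3.1063e+10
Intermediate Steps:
n(b, d) = (-43 + d)*(30 + b) (n(b, d) = (30 + b)*(-43 + d) = (-43 + d)*(30 + b))
E = -2/1701 (E = 2/(-9 - 1692) = 2/(-1701) = 2*(-1/1701) = -2/1701 ≈ -0.0011758)
z(a, t) = -3 - 2*t/1701 + a*(-1290 + a**2 - 13*a) (z(a, t) = ((-1290 - 43*a + 30*a + a*a)*a - 2*t/1701) - 3 = ((-1290 - 43*a + 30*a + a**2)*a - 2*t/1701) - 3 = ((-1290 + a**2 - 13*a)*a - 2*t/1701) - 3 = (a*(-1290 + a**2 - 13*a) - 2*t/1701) - 3 = (-2*t/1701 + a*(-1290 + a**2 - 13*a)) - 3 = -3 - 2*t/1701 + a*(-1290 + a**2 - 13*a))
-z(3148, m(-4, 5)) = -(-3 - 2/1701*(-25) - 1*3148*(1290 - 1*3148**2 + 13*3148)) = -(-3 + 50/1701 - 1*3148*(1290 - 1*9909904 + 40924)) = -(-3 + 50/1701 - 1*3148*(1290 - 9909904 + 40924)) = -(-3 + 50/1701 - 1*3148*(-9867690)) = -(-3 + 50/1701 + 31063488120) = -1*52838993287067/1701 = -52838993287067/1701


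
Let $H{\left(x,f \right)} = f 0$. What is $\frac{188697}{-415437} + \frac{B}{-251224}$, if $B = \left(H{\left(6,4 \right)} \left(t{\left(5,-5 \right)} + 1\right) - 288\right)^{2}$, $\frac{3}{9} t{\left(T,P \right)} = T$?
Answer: $- \frac{3410967569}{4348656037} \approx -0.78437$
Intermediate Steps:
$t{\left(T,P \right)} = 3 T$
$H{\left(x,f \right)} = 0$
$B = 82944$ ($B = \left(0 \left(3 \cdot 5 + 1\right) - 288\right)^{2} = \left(0 \left(15 + 1\right) - 288\right)^{2} = \left(0 \cdot 16 - 288\right)^{2} = \left(0 - 288\right)^{2} = \left(-288\right)^{2} = 82944$)
$\frac{188697}{-415437} + \frac{B}{-251224} = \frac{188697}{-415437} + \frac{82944}{-251224} = 188697 \left(- \frac{1}{415437}\right) + 82944 \left(- \frac{1}{251224}\right) = - \frac{62899}{138479} - \frac{10368}{31403} = - \frac{3410967569}{4348656037}$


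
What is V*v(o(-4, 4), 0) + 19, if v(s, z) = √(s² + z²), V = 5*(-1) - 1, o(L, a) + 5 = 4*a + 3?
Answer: -65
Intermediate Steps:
o(L, a) = -2 + 4*a (o(L, a) = -5 + (4*a + 3) = -5 + (3 + 4*a) = -2 + 4*a)
V = -6 (V = -5 - 1 = -6)
V*v(o(-4, 4), 0) + 19 = -6*√((-2 + 4*4)² + 0²) + 19 = -6*√((-2 + 16)² + 0) + 19 = -6*√(14² + 0) + 19 = -6*√(196 + 0) + 19 = -6*√196 + 19 = -6*14 + 19 = -84 + 19 = -65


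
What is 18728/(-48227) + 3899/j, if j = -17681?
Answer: -519166841/852701587 ≈ -0.60885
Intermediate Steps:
18728/(-48227) + 3899/j = 18728/(-48227) + 3899/(-17681) = 18728*(-1/48227) + 3899*(-1/17681) = -18728/48227 - 3899/17681 = -519166841/852701587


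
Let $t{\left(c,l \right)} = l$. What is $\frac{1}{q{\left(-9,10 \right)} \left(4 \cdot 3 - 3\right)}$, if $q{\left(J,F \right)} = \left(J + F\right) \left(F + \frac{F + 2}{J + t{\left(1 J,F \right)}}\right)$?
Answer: $\frac{1}{198} \approx 0.0050505$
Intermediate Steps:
$q{\left(J,F \right)} = \left(F + J\right) \left(F + \frac{2 + F}{F + J}\right)$ ($q{\left(J,F \right)} = \left(J + F\right) \left(F + \frac{F + 2}{J + F}\right) = \left(F + J\right) \left(F + \frac{2 + F}{F + J}\right)$)
$\frac{1}{q{\left(-9,10 \right)} \left(4 \cdot 3 - 3\right)} = \frac{1}{\left(2 + 10 + 10^{2} + 10 \left(-9\right)\right) \left(4 \cdot 3 - 3\right)} = \frac{1}{\left(2 + 10 + 100 - 90\right) \left(12 - 3\right)} = \frac{1}{22 \cdot 9} = \frac{1}{198}$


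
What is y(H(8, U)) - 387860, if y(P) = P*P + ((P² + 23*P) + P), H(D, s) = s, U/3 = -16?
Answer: -384404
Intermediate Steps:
U = -48 (U = 3*(-16) = -48)
y(P) = 2*P² + 24*P (y(P) = P² + (P² + 24*P) = 2*P² + 24*P)
y(H(8, U)) - 387860 = 2*(-48)*(12 - 48) - 387860 = 2*(-48)*(-36) - 387860 = 3456 - 387860 = -384404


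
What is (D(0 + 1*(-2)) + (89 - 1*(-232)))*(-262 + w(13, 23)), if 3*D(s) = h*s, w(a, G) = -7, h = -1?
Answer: -259585/3 ≈ -86528.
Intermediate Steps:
D(s) = -s/3 (D(s) = (-s)/3 = -s/3)
(D(0 + 1*(-2)) + (89 - 1*(-232)))*(-262 + w(13, 23)) = (-(0 + 1*(-2))/3 + (89 - 1*(-232)))*(-262 - 7) = (-(0 - 2)/3 + (89 + 232))*(-269) = (-⅓*(-2) + 321)*(-269) = (⅔ + 321)*(-269) = (965/3)*(-269) = -259585/3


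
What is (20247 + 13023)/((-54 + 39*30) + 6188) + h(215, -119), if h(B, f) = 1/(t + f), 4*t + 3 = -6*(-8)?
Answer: 7155077/1574012 ≈ 4.5458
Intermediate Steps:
t = 45/4 (t = -¾ + (-6*(-8))/4 = -¾ + (¼)*48 = -¾ + 12 = 45/4 ≈ 11.250)
h(B, f) = 1/(45/4 + f)
(20247 + 13023)/((-54 + 39*30) + 6188) + h(215, -119) = (20247 + 13023)/((-54 + 39*30) + 6188) + 4/(45 + 4*(-119)) = 33270/((-54 + 1170) + 6188) + 4/(45 - 476) = 33270/(1116 + 6188) + 4/(-431) = 33270/7304 + 4*(-1/431) = 33270*(1/7304) - 4/431 = 16635/3652 - 4/431 = 7155077/1574012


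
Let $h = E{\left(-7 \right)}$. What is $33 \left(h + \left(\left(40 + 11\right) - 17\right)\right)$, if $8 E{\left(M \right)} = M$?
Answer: $\frac{8745}{8} \approx 1093.1$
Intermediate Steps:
$E{\left(M \right)} = \frac{M}{8}$
$h = - \frac{7}{8}$ ($h = \frac{1}{8} \left(-7\right) = - \frac{7}{8} \approx -0.875$)
$33 \left(h + \left(\left(40 + 11\right) - 17\right)\right) = 33 \left(- \frac{7}{8} + \left(\left(40 + 11\right) - 17\right)\right) = 33 \left(- \frac{7}{8} + \left(51 - 17\right)\right) = 33 \left(- \frac{7}{8} + 34\right) = 33 \cdot \frac{265}{8} = \frac{8745}{8}$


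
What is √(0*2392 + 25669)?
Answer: √25669 ≈ 160.22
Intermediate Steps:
√(0*2392 + 25669) = √(0 + 25669) = √25669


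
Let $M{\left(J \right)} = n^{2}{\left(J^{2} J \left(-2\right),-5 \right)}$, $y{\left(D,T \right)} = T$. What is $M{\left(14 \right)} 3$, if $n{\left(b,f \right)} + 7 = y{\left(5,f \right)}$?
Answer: $432$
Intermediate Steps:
$n{\left(b,f \right)} = -7 + f$
$M{\left(J \right)} = 144$ ($M{\left(J \right)} = \left(-7 - 5\right)^{2} = \left(-12\right)^{2} = 144$)
$M{\left(14 \right)} 3 = 144 \cdot 3 = 432$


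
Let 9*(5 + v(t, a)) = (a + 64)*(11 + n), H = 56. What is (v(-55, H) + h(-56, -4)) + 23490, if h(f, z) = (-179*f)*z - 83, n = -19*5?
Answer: -17814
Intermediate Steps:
n = -95
h(f, z) = -83 - 179*f*z (h(f, z) = -179*f*z - 83 = -83 - 179*f*z)
v(t, a) = -1807/3 - 28*a/3 (v(t, a) = -5 + ((a + 64)*(11 - 95))/9 = -5 + ((64 + a)*(-84))/9 = -5 + (-5376 - 84*a)/9 = -5 + (-1792/3 - 28*a/3) = -1807/3 - 28*a/3)
(v(-55, H) + h(-56, -4)) + 23490 = ((-1807/3 - 28/3*56) + (-83 - 179*(-56)*(-4))) + 23490 = ((-1807/3 - 1568/3) + (-83 - 40096)) + 23490 = (-1125 - 40179) + 23490 = -41304 + 23490 = -17814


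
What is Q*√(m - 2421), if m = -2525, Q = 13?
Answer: 13*I*√4946 ≈ 914.26*I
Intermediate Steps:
Q*√(m - 2421) = 13*√(-2525 - 2421) = 13*√(-4946) = 13*(I*√4946) = 13*I*√4946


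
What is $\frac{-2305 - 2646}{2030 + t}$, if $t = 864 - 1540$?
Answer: $- \frac{4951}{1354} \approx -3.6566$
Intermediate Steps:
$t = -676$
$\frac{-2305 - 2646}{2030 + t} = \frac{-2305 - 2646}{2030 - 676} = - \frac{4951}{1354}$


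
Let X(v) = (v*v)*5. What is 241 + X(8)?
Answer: 561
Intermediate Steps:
X(v) = 5*v**2 (X(v) = v**2*5 = 5*v**2)
241 + X(8) = 241 + 5*8**2 = 241 + 5*64 = 241 + 320 = 561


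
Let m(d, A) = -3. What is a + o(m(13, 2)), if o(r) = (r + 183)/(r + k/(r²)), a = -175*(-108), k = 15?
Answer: 18765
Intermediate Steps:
a = 18900
o(r) = (183 + r)/(r + 15/r²) (o(r) = (r + 183)/(r + 15/(r²)) = (183 + r)/(r + 15/r²))
a + o(m(13, 2)) = 18900 + (-3)²*(183 - 3)/(15 + (-3)³) = 18900 + 9*180/(15 - 27) = 18900 + 9*180/(-12) = 18900 + 9*(-1/12)*180 = 18900 - 135 = 18765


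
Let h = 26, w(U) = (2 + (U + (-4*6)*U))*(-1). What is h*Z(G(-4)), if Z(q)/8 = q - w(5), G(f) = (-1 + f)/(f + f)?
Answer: -23374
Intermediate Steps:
w(U) = -2 + 23*U (w(U) = (2 + (U - 24*U))*(-1) = (2 - 23*U)*(-1) = -2 + 23*U)
G(f) = (-1 + f)/(2*f) (G(f) = (-1 + f)/((2*f)) = (-1 + f)*(1/(2*f)) = (-1 + f)/(2*f))
Z(q) = -904 + 8*q (Z(q) = 8*(q - (-2 + 23*5)) = 8*(q - (-2 + 115)) = 8*(q - 1*113) = 8*(q - 113) = 8*(-113 + q) = -904 + 8*q)
h*Z(G(-4)) = 26*(-904 + 8*((½)*(-1 - 4)/(-4))) = 26*(-904 + 8*((½)*(-¼)*(-5))) = 26*(-904 + 8*(5/8)) = 26*(-904 + 5) = 26*(-899) = -23374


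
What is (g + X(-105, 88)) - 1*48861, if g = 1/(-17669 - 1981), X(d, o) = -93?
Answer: -961946101/19650 ≈ -48954.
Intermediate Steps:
g = -1/19650 (g = 1/(-19650) = -1/19650 ≈ -5.0891e-5)
(g + X(-105, 88)) - 1*48861 = (-1/19650 - 93) - 1*48861 = -1827451/19650 - 48861 = -961946101/19650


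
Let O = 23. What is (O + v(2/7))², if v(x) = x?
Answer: 26569/49 ≈ 542.22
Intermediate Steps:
(O + v(2/7))² = (23 + 2/7)² = (163/7)² = 26569/49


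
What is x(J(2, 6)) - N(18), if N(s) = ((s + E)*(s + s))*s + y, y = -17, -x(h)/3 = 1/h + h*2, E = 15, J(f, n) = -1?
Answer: -21358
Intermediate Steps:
x(h) = -6*h - 3/h (x(h) = -3*(1/h + h*2) = -3*(1/h + 2*h) = -6*h - 3/h)
N(s) = -17 + 2*s²*(15 + s) (N(s) = ((s + 15)*(s + s))*s - 17 = ((15 + s)*(2*s))*s - 17 = (2*s*(15 + s))*s - 17 = 2*s²*(15 + s) - 17 = -17 + 2*s²*(15 + s))
x(J(2, 6)) - N(18) = (-6*(-1) - 3/(-1)) - (-17 + 2*18³ + 30*18²) = (6 - 3*(-1)) - (-17 + 2*5832 + 30*324) = (6 + 3) - (-17 + 11664 + 9720) = 9 - 1*21367 = 9 - 21367 = -21358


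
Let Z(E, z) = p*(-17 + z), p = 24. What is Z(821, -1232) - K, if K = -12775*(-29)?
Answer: -400451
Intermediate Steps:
Z(E, z) = -408 + 24*z (Z(E, z) = 24*(-17 + z) = -408 + 24*z)
K = 370475
Z(821, -1232) - K = (-408 + 24*(-1232)) - 1*370475 = (-408 - 29568) - 370475 = -29976 - 370475 = -400451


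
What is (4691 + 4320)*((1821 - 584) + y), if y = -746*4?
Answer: -15742217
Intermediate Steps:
y = -2984
(4691 + 4320)*((1821 - 584) + y) = (4691 + 4320)*((1821 - 584) - 2984) = 9011*(1237 - 2984) = 9011*(-1747) = -15742217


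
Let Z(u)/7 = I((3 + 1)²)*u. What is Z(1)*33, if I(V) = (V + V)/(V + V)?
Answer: 231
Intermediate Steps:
I(V) = 1 (I(V) = (2*V)/((2*V)) = (2*V)*(1/(2*V)) = 1)
Z(u) = 7*u (Z(u) = 7*(1*u) = 7*u)
Z(1)*33 = (7*1)*33 = 7*33 = 231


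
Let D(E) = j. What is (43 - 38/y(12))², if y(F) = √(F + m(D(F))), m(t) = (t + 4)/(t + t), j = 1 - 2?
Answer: 41717/21 - 3268*√42/21 ≈ 978.00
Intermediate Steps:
j = -1
D(E) = -1
m(t) = (4 + t)/(2*t) (m(t) = (4 + t)/((2*t)) = (4 + t)*(1/(2*t)) = (4 + t)/(2*t))
y(F) = √(-3/2 + F) (y(F) = √(F + (½)*(4 - 1)/(-1)) = √(F + (½)*(-1)*3) = √(F - 3/2) = √(-3/2 + F))
(43 - 38/y(12))² = (43 - 38*2/√(-6 + 4*12))² = (43 - 38*2/√(-6 + 48))² = (43 - 38*√42/21)²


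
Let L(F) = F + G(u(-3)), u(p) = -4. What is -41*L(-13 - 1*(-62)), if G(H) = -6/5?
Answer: -9799/5 ≈ -1959.8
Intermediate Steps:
G(H) = -6/5 (G(H) = -6*⅕ = -6/5)
L(F) = -6/5 + F (L(F) = F - 6/5 = -6/5 + F)
-41*L(-13 - 1*(-62)) = -41*(-6/5 + (-13 - 1*(-62))) = -41*(-6/5 + (-13 + 62)) = -41*(-6/5 + 49) = -41*239/5 = -9799/5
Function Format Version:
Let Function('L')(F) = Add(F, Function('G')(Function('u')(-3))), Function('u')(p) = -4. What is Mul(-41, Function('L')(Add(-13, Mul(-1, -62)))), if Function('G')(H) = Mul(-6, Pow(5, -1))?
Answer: Rational(-9799, 5) ≈ -1959.8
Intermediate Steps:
Function('G')(H) = Rational(-6, 5) (Function('G')(H) = Mul(-6, Rational(1, 5)) = Rational(-6, 5))
Function('L')(F) = Add(Rational(-6, 5), F) (Function('L')(F) = Add(F, Rational(-6, 5)) = Add(Rational(-6, 5), F))
Mul(-41, Function('L')(Add(-13, Mul(-1, -62)))) = Mul(-41, Add(Rational(-6, 5), Add(-13, Mul(-1, -62)))) = Mul(-41, Add(Rational(-6, 5), Add(-13, 62))) = Mul(-41, Add(Rational(-6, 5), 49)) = Mul(-41, Rational(239, 5)) = Rational(-9799, 5)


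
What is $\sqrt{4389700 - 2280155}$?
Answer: $\sqrt{2109545} \approx 1452.4$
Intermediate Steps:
$\sqrt{4389700 - 2280155} = \sqrt{2109545}$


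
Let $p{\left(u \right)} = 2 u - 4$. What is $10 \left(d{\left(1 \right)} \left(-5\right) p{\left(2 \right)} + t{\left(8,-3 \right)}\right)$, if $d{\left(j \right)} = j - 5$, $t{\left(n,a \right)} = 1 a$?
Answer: $-30$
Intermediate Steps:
$t{\left(n,a \right)} = a$
$d{\left(j \right)} = -5 + j$
$p{\left(u \right)} = -4 + 2 u$
$10 \left(d{\left(1 \right)} \left(-5\right) p{\left(2 \right)} + t{\left(8,-3 \right)}\right) = 10 \left(\left(-5 + 1\right) \left(-5\right) \left(-4 + 2 \cdot 2\right) - 3\right) = 10 \left(\left(-4\right) \left(-5\right) \left(-4 + 4\right) - 3\right) = 10 \left(20 \cdot 0 - 3\right) = 10 \left(0 - 3\right) = 10 \left(-3\right) = -30$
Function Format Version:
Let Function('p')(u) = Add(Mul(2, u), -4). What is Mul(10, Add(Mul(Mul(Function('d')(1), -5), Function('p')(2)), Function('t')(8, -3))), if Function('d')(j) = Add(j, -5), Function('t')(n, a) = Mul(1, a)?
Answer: -30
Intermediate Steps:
Function('t')(n, a) = a
Function('d')(j) = Add(-5, j)
Function('p')(u) = Add(-4, Mul(2, u))
Mul(10, Add(Mul(Mul(Function('d')(1), -5), Function('p')(2)), Function('t')(8, -3))) = Mul(10, Add(Mul(Mul(Add(-5, 1), -5), Add(-4, Mul(2, 2))), -3)) = Mul(10, Add(Mul(Mul(-4, -5), Add(-4, 4)), -3)) = Mul(10, Add(Mul(20, 0), -3)) = Mul(10, Add(0, -3)) = Mul(10, -3) = -30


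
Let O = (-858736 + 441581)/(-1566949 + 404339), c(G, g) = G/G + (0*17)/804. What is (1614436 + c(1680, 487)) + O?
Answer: 375392203545/232522 ≈ 1.6144e+6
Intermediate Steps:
c(G, g) = 1 (c(G, g) = 1 + 0*(1/804) = 1 + 0 = 1)
O = 83431/232522 (O = -417155/(-1162610) = -417155*(-1/1162610) = 83431/232522 ≈ 0.35881)
(1614436 + c(1680, 487)) + O = (1614436 + 1) + 83431/232522 = 1614437 + 83431/232522 = 375392203545/232522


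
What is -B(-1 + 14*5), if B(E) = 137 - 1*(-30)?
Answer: -167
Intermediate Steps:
B(E) = 167 (B(E) = 137 + 30 = 167)
-B(-1 + 14*5) = -1*167 = -167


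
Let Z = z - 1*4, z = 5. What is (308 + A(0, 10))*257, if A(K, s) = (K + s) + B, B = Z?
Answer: 81983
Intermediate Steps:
Z = 1 (Z = 5 - 1*4 = 5 - 4 = 1)
B = 1
A(K, s) = 1 + K + s (A(K, s) = (K + s) + 1 = 1 + K + s)
(308 + A(0, 10))*257 = (308 + (1 + 0 + 10))*257 = (308 + 11)*257 = 319*257 = 81983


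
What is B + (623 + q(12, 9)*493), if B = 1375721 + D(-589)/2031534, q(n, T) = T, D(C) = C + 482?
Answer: 2805103547947/2031534 ≈ 1.3808e+6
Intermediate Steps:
D(C) = 482 + C
B = 2794823985907/2031534 (B = 1375721 + (482 - 589)/2031534 = 1375721 - 107*1/2031534 = 1375721 - 107/2031534 = 2794823985907/2031534 ≈ 1.3757e+6)
B + (623 + q(12, 9)*493) = 2794823985907/2031534 + (623 + 9*493) = 2794823985907/2031534 + (623 + 4437) = 2794823985907/2031534 + 5060 = 2805103547947/2031534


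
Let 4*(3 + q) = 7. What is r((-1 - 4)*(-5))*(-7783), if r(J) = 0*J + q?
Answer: 38915/4 ≈ 9728.8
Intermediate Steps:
q = -5/4 (q = -3 + (¼)*7 = -3 + 7/4 = -5/4 ≈ -1.2500)
r(J) = -5/4 (r(J) = 0*J - 5/4 = 0 - 5/4 = -5/4)
r((-1 - 4)*(-5))*(-7783) = -5/4*(-7783) = 38915/4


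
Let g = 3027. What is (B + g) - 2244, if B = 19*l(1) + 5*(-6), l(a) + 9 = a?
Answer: 601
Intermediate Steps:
l(a) = -9 + a
B = -182 (B = 19*(-9 + 1) + 5*(-6) = 19*(-8) - 30 = -152 - 30 = -182)
(B + g) - 2244 = (-182 + 3027) - 2244 = 2845 - 2244 = 601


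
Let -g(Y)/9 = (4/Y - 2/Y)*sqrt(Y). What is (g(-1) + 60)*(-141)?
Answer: -8460 - 2538*I ≈ -8460.0 - 2538.0*I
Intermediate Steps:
g(Y) = -18/sqrt(Y) (g(Y) = -9*(4/Y - 2/Y)*sqrt(Y) = -9*2/Y*sqrt(Y) = -18/sqrt(Y))
(g(-1) + 60)*(-141) = (-(-18)*I + 60)*(-141) = (18*I + 60)*(-141) = (60 + 18*I)*(-141) = -8460 - 2538*I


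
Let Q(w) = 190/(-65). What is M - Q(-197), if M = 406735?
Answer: 5287593/13 ≈ 4.0674e+5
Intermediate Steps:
Q(w) = -38/13 (Q(w) = 190*(-1/65) = -38/13)
M - Q(-197) = 406735 - 1*(-38/13) = 406735 + 38/13 = 5287593/13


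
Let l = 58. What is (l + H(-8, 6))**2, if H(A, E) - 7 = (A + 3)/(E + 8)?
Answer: 819025/196 ≈ 4178.7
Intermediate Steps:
H(A, E) = 7 + (3 + A)/(8 + E) (H(A, E) = 7 + (A + 3)/(E + 8) = 7 + (3 + A)/(8 + E))
(l + H(-8, 6))**2 = (58 + (59 - 8 + 7*6)/(8 + 6))**2 = (58 + (59 - 8 + 42)/14)**2 = (58 + (1/14)*93)**2 = (58 + 93/14)**2 = (905/14)**2 = 819025/196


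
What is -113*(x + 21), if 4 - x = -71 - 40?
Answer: -15368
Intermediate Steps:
x = 115 (x = 4 - (-71 - 40) = 4 - 1*(-111) = 4 + 111 = 115)
-113*(x + 21) = -113*(115 + 21) = -113*136 = -15368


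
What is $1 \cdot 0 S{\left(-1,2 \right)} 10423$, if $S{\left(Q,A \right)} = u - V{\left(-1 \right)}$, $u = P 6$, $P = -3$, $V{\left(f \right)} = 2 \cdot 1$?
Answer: $0$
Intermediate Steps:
$V{\left(f \right)} = 2$
$u = -18$ ($u = \left(-3\right) 6 = -18$)
$S{\left(Q,A \right)} = -20$ ($S{\left(Q,A \right)} = -18 - 2 = -20$)
$1 \cdot 0 S{\left(-1,2 \right)} 10423 = 1 \cdot 0 \left(-20\right) 10423 = 0 \left(-20\right) 10423 = 0 \cdot 10423 = 0$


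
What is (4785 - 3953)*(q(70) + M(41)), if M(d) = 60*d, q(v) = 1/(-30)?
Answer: 30700384/15 ≈ 2.0467e+6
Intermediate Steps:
q(v) = -1/30
(4785 - 3953)*(q(70) + M(41)) = (4785 - 3953)*(-1/30 + 60*41) = 832*(-1/30 + 2460) = 832*(73799/30) = 30700384/15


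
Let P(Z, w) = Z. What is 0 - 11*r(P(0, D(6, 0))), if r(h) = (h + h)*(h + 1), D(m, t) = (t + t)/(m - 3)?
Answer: 0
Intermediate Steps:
D(m, t) = 2*t/(-3 + m) (D(m, t) = (2*t)/(-3 + m) = 2*t/(-3 + m))
r(h) = 2*h*(1 + h) (r(h) = (2*h)*(1 + h) = 2*h*(1 + h))
0 - 11*r(P(0, D(6, 0))) = 0 - 22*0*(1 + 0) = 0 - 22*0 = 0 - 11*0 = 0 + 0 = 0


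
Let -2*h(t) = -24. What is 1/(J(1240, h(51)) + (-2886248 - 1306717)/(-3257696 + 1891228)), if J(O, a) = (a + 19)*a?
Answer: 1366468/512519061 ≈ 0.0026662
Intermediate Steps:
h(t) = 12 (h(t) = -½*(-24) = 12)
J(O, a) = a*(19 + a) (J(O, a) = (19 + a)*a = a*(19 + a))
1/(J(1240, h(51)) + (-2886248 - 1306717)/(-3257696 + 1891228)) = 1/(12*(19 + 12) + (-2886248 - 1306717)/(-3257696 + 1891228)) = 1/(12*31 - 4192965/(-1366468)) = 1/(372 - 4192965*(-1/1366468)) = 1/(372 + 4192965/1366468) = 1/(512519061/1366468) = 1366468/512519061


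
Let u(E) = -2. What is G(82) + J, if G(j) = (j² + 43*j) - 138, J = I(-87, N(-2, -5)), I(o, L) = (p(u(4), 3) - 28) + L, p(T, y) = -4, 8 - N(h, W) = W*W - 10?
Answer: 10073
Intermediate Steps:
N(h, W) = 18 - W² (N(h, W) = 8 - (W*W - 10) = 8 - (W² - 10) = 8 - (-10 + W²) = 8 + (10 - W²) = 18 - W²)
I(o, L) = -32 + L (I(o, L) = (-4 - 28) + L = -32 + L)
J = -39 (J = -32 + (18 - 1*(-5)²) = -32 + (18 - 1*25) = -32 + (18 - 25) = -32 - 7 = -39)
G(j) = -138 + j² + 43*j
G(82) + J = (-138 + 82² + 43*82) - 39 = (-138 + 6724 + 3526) - 39 = 10112 - 39 = 10073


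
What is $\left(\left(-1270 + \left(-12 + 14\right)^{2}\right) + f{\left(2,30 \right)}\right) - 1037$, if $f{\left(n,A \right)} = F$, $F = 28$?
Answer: $-2275$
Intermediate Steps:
$f{\left(n,A \right)} = 28$
$\left(\left(-1270 + \left(-12 + 14\right)^{2}\right) + f{\left(2,30 \right)}\right) - 1037 = \left(\left(-1270 + \left(-12 + 14\right)^{2}\right) + 28\right) - 1037 = \left(\left(-1270 + 2^{2}\right) + 28\right) - 1037 = \left(\left(-1270 + 4\right) + 28\right) - 1037 = \left(-1266 + 28\right) - 1037 = -1238 - 1037 = -2275$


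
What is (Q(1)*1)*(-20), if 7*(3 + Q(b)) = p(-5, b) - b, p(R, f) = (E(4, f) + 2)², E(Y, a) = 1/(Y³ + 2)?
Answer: 390715/7623 ≈ 51.255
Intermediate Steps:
E(Y, a) = 1/(2 + Y³)
p(R, f) = 17689/4356 (p(R, f) = (1/(2 + 4³) + 2)² = (1/(2 + 64) + 2)² = (1/66 + 2)² = (133/66)² = 17689/4356)
Q(b) = -10541/4356 - b/7 (Q(b) = -3 + (17689/4356 - b)/7 = -3 + (2527/4356 - b/7) = -10541/4356 - b/7)
(Q(1)*1)*(-20) = ((-10541/4356 - ⅐*1)*1)*(-20) = ((-10541/4356 - ⅐)*1)*(-20) = -78143/30492*1*(-20) = -78143/30492*(-20) = 390715/7623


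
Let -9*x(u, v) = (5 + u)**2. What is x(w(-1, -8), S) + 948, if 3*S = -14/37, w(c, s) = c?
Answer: 8516/9 ≈ 946.22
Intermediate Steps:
S = -14/111 (S = (-14/37)/3 = (-14*1/37)/3 = (1/3)*(-14/37) = -14/111 ≈ -0.12613)
x(u, v) = -(5 + u)**2/9
x(w(-1, -8), S) + 948 = -(5 - 1)**2/9 + 948 = -1/9*4**2 + 948 = -1/9*16 + 948 = -16/9 + 948 = 8516/9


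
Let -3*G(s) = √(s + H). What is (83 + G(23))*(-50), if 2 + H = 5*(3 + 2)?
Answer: -4150 + 50*√46/3 ≈ -4037.0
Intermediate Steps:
H = 23 (H = -2 + 5*(3 + 2) = -2 + 5*5 = -2 + 25 = 23)
G(s) = -√(23 + s)/3 (G(s) = -√(s + 23)/3 = -√(23 + s)/3)
(83 + G(23))*(-50) = (83 - √(23 + 23)/3)*(-50) = (83 - √46/3)*(-50) = -4150 + 50*√46/3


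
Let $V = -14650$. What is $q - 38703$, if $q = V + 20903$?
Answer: $-32450$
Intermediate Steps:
$q = 6253$ ($q = -14650 + 20903 = 6253$)
$q - 38703 = 6253 - 38703 = -32450$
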